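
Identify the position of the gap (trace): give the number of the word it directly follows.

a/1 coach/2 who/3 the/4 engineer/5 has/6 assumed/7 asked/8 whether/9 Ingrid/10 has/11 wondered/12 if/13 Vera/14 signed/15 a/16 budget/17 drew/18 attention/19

7

The displaced element is "a coach" (word 2).
It is linked across 1 clause boundary (Ø).
It functions as the subject of "asked", so the gap sits immediately after word 7 ("assumed").
Base order: The engineer has assumed that a coach asked whether Ingrid has wondered if Vera signed a budget.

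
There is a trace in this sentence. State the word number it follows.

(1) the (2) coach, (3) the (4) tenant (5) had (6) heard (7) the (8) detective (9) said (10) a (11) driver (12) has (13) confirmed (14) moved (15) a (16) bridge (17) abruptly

13

The displaced element is "the coach" (word 2).
It is linked across 3 clause boundaries (Ø → Ø → Ø).
It functions as the subject of "moved", so the gap sits immediately after word 13 ("confirmed").
Base order: The tenant had heard the detective said a driver has confirmed that the coach moved a bridge abruptly.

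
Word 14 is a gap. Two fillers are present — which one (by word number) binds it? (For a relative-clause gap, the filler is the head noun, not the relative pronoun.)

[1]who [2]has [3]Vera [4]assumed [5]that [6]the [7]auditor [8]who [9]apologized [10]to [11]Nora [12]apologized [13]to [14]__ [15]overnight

1

The marked gap is the object of the preposition "to" of "apologized".
Its filler is the fronted wh-phrase "who", at word 1.
(The other dependency links word 7 to a gap after word 8.)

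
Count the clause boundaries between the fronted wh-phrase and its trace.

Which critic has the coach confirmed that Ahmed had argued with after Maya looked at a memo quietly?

"which critic" is extracted from the PP object of "argued".
Boundaries crossed, outermost first: [that] — 1 in total.

1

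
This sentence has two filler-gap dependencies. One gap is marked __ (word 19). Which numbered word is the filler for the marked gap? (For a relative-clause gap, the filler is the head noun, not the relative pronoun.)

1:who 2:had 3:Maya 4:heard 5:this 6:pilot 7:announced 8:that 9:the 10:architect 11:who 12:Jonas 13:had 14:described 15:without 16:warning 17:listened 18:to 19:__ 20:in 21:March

The marked gap is the object of the preposition "to" of "listened".
Its filler is the fronted wh-phrase "who", at word 1.
(The other dependency links word 10 to a gap after word 14.)

1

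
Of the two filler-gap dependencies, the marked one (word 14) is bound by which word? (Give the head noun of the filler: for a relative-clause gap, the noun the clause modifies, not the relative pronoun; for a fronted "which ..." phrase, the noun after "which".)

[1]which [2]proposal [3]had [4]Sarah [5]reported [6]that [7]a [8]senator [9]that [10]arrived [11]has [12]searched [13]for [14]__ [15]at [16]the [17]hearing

The marked gap is the object of the preposition "for" of "searched".
Its filler is the fronted wh-phrase "which proposal", at word 2.
(The other dependency links word 8 to a gap after word 9.)

2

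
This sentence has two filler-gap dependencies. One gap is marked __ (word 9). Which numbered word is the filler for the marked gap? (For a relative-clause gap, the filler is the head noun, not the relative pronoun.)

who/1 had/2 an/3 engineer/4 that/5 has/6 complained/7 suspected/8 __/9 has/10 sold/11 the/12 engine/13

The marked gap is the subject of "sold".
Its filler is the fronted wh-phrase "who", at word 1.
(The other dependency links word 4 to a gap after word 5.)

1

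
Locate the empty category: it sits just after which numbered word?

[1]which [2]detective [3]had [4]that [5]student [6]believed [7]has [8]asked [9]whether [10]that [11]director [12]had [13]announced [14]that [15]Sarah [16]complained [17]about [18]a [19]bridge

The displaced element is "which detective" (word 2).
It is linked across 1 clause boundary (Ø).
It functions as the subject of "asked", so the gap sits immediately after word 6 ("believed").
Base order: That student had believed which detective has asked whether that director had announced that Sarah complained about a bridge.

6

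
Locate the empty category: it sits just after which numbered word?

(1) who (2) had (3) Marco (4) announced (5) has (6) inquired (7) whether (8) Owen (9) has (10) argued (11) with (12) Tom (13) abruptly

The displaced element is "who" (word 1).
It is linked across 1 clause boundary (Ø).
It functions as the subject of "inquired", so the gap sits immediately after word 4 ("announced").
Base order: Marco had announced that who has inquired whether Owen has argued with Tom abruptly.

4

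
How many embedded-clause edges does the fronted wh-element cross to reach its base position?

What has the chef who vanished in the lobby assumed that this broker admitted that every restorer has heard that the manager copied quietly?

3

"what" is extracted from the object of "copied".
Boundaries crossed, outermost first: [that], [that], [that] — 3 in total.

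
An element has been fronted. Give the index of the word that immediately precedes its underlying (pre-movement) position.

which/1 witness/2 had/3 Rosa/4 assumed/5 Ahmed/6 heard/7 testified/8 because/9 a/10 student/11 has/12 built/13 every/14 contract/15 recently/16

The displaced element is "which witness" (word 2).
It is linked across 2 clause boundaries (Ø → Ø).
It functions as the subject of "testified", so the gap sits immediately after word 7 ("heard").
Base order: Rosa had assumed Ahmed heard that which witness testified because a student has built every contract recently.

7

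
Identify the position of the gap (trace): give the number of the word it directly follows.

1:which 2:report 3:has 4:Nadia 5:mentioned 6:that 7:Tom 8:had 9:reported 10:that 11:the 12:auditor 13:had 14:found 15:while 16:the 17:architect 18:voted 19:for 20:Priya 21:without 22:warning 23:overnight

14

The displaced element is "which report" (word 2).
It is linked across 2 clause boundaries (that → that).
It functions as the direct object of "found", so the gap sits immediately after word 14 ("found").
Base order: Nadia has mentioned that Tom had reported that the auditor had found which report while the architect voted for Priya without warning overnight.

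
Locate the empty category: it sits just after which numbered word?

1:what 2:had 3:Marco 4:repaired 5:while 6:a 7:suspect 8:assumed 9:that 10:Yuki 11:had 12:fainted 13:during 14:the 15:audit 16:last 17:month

The displaced element is "what" (word 1).
It functions as the direct object of "repaired", so the gap sits immediately after word 4 ("repaired").
Base order: Marco had repaired what while a suspect assumed that Yuki had fainted during the audit last month.

4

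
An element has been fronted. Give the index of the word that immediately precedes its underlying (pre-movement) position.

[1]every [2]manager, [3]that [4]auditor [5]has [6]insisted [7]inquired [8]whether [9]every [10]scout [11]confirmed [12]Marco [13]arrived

The displaced element is "every manager" (word 2).
It is linked across 1 clause boundary (Ø).
It functions as the subject of "inquired", so the gap sits immediately after word 6 ("insisted").
Base order: That auditor has insisted that every manager inquired whether every scout confirmed Marco arrived.

6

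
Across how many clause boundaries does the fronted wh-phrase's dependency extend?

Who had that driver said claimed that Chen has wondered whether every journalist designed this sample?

"who" is extracted from the subject of "claimed".
Boundaries crossed, outermost first: [Ø] — 1 in total.

1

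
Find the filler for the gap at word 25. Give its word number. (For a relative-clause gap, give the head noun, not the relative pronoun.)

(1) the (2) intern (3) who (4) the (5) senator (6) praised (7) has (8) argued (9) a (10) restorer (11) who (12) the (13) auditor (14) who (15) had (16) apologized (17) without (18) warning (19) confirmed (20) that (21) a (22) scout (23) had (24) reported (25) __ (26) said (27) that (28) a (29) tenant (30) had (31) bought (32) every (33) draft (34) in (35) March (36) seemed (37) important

The gap at 25 is the subject of "said", inside a relative clause.
The relative pronoun is "who" (word 11); it is bound by the head noun immediately before it.
Its filler is the head noun "restorer", at word 10.

10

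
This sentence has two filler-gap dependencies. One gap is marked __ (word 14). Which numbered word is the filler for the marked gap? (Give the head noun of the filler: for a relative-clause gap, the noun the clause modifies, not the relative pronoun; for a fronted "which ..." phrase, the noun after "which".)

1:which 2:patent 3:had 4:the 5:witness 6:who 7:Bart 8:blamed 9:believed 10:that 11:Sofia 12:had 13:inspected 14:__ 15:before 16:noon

The marked gap is the direct object of "inspected".
Its filler is the fronted wh-phrase "which patent", at word 2.
(The other dependency links word 5 to a gap after word 8.)

2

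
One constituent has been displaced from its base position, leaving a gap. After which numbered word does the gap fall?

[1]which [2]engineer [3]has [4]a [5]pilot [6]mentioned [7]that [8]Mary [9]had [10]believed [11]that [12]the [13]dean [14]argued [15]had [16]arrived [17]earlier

14

The displaced element is "which engineer" (word 2).
It is linked across 3 clause boundaries (that → that → Ø).
It functions as the subject of "arrived", so the gap sits immediately after word 14 ("argued").
Base order: A pilot has mentioned that Mary had believed that the dean argued that which engineer had arrived earlier.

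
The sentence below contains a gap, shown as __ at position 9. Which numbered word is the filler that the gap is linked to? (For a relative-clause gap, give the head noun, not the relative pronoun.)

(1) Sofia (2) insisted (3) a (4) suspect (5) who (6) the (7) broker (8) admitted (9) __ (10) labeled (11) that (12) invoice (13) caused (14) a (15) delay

The gap at 9 is the subject of "labeled", inside a relative clause.
The relative pronoun is "who" (word 5); it is bound by the head noun immediately before it.
Its filler is the head noun "suspect", at word 4.

4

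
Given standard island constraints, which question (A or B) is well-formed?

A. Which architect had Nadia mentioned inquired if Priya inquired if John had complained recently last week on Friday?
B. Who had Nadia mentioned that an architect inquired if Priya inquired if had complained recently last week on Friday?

A

In B, the wh-phrase is extracted from inside a wh-island (introduced by "if"), which blocks movement.
In A, the extraction path crosses only that-complement boundaries, which are transparent.
So A is grammatical.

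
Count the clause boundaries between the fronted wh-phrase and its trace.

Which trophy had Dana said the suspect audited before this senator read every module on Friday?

1

"which trophy" is extracted from the object of "audited".
Boundaries crossed, outermost first: [Ø] — 1 in total.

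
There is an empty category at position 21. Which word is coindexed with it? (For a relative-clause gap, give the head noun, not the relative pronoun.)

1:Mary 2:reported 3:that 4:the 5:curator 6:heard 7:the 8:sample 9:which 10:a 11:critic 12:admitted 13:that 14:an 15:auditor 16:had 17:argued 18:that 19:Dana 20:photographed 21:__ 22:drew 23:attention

The gap at 21 is the object of "photographed", inside a relative clause.
The relative pronoun is "which" (word 9); it is bound by the head noun immediately before it.
Its filler is the head noun "sample", at word 8.

8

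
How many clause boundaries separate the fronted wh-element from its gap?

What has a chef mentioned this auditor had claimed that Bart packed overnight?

"what" is extracted from the object of "packed".
Boundaries crossed, outermost first: [Ø], [that] — 2 in total.

2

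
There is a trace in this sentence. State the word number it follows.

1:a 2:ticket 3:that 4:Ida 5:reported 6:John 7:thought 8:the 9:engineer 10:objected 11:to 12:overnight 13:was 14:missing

The displaced element is "a ticket" (word 2).
It is linked across 2 clause boundaries (Ø → Ø).
It functions as the object of the preposition "to" of "objected", so the gap sits immediately after word 11 ("to").
Base order: Ida reported John thought the engineer objected to a ticket overnight.

11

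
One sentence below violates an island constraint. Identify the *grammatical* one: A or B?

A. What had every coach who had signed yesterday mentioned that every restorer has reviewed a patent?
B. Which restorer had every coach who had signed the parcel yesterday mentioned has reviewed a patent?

B

In A, the wh-phrase is extracted from inside a complex-NP island (relative clause) (introduced by "who"), which blocks movement.
In B, the extraction path crosses only that-complement boundaries, which are transparent.
So B is grammatical.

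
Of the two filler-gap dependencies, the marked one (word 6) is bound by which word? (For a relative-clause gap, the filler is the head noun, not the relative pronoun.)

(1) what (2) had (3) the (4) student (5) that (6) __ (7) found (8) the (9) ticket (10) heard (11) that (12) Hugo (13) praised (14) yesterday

4

The marked gap is inside the relative clause, the subject of "found".
Its filler is the head noun "student" (via "that"), at word 4.
(The other dependency links word 1 to a gap after word 13.)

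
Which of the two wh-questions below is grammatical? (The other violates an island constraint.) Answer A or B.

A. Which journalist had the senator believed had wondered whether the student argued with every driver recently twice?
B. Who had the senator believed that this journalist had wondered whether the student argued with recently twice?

In B, the wh-phrase is extracted from inside a wh-island (introduced by "whether"), which blocks movement.
In A, the extraction path crosses only that-complement boundaries, which are transparent.
So A is grammatical.

A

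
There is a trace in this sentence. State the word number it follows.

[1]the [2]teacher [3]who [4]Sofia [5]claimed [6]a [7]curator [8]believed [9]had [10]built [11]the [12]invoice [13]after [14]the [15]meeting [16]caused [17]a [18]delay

The displaced element is "the teacher" (word 2).
It is linked across 2 clause boundaries (Ø → Ø).
It functions as the subject of "built", so the gap sits immediately after word 8 ("believed").
Base order: Sofia claimed a curator believed that the teacher had built the invoice after the meeting.

8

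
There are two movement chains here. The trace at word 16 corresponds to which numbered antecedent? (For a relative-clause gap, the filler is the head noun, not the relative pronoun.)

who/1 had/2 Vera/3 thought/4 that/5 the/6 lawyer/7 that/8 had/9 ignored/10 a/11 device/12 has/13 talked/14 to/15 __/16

The marked gap is the object of the preposition "to" of "talked".
Its filler is the fronted wh-phrase "who", at word 1.
(The other dependency links word 7 to a gap after word 8.)

1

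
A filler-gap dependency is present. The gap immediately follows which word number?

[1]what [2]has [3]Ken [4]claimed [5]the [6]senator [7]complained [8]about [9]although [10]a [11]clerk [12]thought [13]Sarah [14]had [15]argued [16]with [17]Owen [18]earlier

8

The displaced element is "what" (word 1).
It is linked across 1 clause boundary (Ø).
It functions as the object of the preposition "about" of "complained", so the gap sits immediately after word 8 ("about").
Base order: Ken has claimed the senator complained about what although a clerk thought Sarah had argued with Owen earlier.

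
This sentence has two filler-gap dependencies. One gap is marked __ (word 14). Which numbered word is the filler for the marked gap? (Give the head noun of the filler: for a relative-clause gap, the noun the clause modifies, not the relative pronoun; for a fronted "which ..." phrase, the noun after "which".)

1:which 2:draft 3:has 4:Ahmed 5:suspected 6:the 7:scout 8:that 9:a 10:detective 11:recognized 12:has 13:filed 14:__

The marked gap is the direct object of "filed".
Its filler is the fronted wh-phrase "which draft", at word 2.
(The other dependency links word 7 to a gap after word 11.)

2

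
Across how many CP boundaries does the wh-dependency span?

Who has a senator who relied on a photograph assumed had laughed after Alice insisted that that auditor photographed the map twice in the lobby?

1

"who" is extracted from the subject of "laughed".
Boundaries crossed, outermost first: [Ø] — 1 in total.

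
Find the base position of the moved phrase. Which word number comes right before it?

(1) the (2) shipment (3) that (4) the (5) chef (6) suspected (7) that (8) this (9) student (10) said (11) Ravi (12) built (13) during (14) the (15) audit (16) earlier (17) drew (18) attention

12

The displaced element is "the shipment" (word 2).
It is linked across 2 clause boundaries (that → Ø).
It functions as the direct object of "built", so the gap sits immediately after word 12 ("built").
Base order: The chef suspected that this student said Ravi built the shipment during the audit earlier.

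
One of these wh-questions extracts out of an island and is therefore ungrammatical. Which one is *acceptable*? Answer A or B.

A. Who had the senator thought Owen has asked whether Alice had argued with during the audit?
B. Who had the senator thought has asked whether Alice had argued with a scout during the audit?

B

In A, the wh-phrase is extracted from inside a wh-island (introduced by "whether"), which blocks movement.
In B, the extraction path crosses only that-complement boundaries, which are transparent.
So B is grammatical.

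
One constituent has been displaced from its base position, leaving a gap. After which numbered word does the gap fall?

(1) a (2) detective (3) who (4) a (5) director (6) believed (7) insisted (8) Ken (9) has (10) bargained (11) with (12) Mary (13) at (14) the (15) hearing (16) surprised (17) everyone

6

The displaced element is "a detective" (word 2).
It is linked across 1 clause boundary (Ø).
It functions as the subject of "insisted", so the gap sits immediately after word 6 ("believed").
Base order: A director believed a detective insisted Ken has bargained with Mary at the hearing.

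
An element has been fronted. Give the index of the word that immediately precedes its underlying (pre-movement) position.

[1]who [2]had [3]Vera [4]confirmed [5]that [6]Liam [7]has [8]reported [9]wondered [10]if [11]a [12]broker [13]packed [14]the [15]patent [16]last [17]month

The displaced element is "who" (word 1).
It is linked across 2 clause boundaries (that → Ø).
It functions as the subject of "wondered", so the gap sits immediately after word 8 ("reported").
Base order: Vera had confirmed that Liam has reported that who wondered if a broker packed the patent last month.

8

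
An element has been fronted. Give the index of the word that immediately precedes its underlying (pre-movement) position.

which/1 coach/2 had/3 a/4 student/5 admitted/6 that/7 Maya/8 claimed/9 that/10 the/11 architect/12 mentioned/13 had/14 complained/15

The displaced element is "which coach" (word 2).
It is linked across 3 clause boundaries (that → that → Ø).
It functions as the subject of "complained", so the gap sits immediately after word 13 ("mentioned").
Base order: A student had admitted that Maya claimed that the architect mentioned that which coach had complained.

13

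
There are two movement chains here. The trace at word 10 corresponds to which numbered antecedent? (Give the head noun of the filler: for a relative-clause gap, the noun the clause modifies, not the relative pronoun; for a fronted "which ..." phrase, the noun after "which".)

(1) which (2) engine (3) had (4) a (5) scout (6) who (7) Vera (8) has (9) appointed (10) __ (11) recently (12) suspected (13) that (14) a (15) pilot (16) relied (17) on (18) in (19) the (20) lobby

The marked gap is inside the relative clause, the direct object of "appointed".
Its filler is the head noun "scout" (via "who"), at word 5.
(The other dependency links word 2 to a gap after word 17.)

5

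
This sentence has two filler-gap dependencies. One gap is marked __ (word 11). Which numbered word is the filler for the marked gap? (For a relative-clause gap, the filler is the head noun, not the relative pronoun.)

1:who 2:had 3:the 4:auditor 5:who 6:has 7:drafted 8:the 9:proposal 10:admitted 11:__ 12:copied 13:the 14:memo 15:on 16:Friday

1

The marked gap is the subject of "copied".
Its filler is the fronted wh-phrase "who", at word 1.
(The other dependency links word 4 to a gap after word 5.)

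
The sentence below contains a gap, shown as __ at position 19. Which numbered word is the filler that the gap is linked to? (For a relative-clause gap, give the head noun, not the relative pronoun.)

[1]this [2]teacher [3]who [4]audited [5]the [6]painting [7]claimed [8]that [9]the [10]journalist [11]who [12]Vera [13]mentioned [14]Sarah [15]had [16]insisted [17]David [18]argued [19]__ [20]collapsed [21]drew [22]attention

10

The gap at 19 is the subject of "collapsed", inside a relative clause.
The relative pronoun is "who" (word 11); it is bound by the head noun immediately before it.
Its filler is the head noun "journalist", at word 10.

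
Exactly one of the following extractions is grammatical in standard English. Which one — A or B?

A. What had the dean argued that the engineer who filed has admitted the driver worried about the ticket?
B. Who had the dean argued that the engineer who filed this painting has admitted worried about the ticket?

In A, the wh-phrase is extracted from inside a complex-NP island (relative clause) (introduced by "who"), which blocks movement.
In B, the extraction path crosses only that-complement boundaries, which are transparent.
So B is grammatical.

B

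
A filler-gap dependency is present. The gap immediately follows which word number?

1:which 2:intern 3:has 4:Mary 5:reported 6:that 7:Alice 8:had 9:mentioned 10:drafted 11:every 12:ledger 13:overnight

The displaced element is "which intern" (word 2).
It is linked across 2 clause boundaries (that → Ø).
It functions as the subject of "drafted", so the gap sits immediately after word 9 ("mentioned").
Base order: Mary has reported that Alice had mentioned that which intern drafted every ledger overnight.

9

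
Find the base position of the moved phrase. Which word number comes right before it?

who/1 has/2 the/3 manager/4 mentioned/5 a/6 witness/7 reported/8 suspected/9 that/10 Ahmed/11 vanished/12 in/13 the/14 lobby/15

8

The displaced element is "who" (word 1).
It is linked across 2 clause boundaries (Ø → Ø).
It functions as the subject of "suspected", so the gap sits immediately after word 8 ("reported").
Base order: The manager has mentioned a witness reported who suspected that Ahmed vanished in the lobby.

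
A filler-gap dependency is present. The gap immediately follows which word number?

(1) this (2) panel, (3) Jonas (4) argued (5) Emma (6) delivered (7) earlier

6

The displaced element is "this panel" (word 2).
It is linked across 1 clause boundary (Ø).
It functions as the direct object of "delivered", so the gap sits immediately after word 6 ("delivered").
Base order: Jonas argued Emma delivered this panel earlier.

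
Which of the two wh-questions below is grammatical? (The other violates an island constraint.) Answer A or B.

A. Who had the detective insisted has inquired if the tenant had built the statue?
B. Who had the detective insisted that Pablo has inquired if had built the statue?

In B, the wh-phrase is extracted from inside a wh-island (introduced by "if"), which blocks movement.
In A, the extraction path crosses only that-complement boundaries, which are transparent.
So A is grammatical.

A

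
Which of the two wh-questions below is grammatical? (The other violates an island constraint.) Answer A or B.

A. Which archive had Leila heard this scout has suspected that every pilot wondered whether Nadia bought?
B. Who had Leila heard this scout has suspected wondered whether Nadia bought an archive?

In A, the wh-phrase is extracted from inside a wh-island (introduced by "whether"), which blocks movement.
In B, the extraction path crosses only that-complement boundaries, which are transparent.
So B is grammatical.

B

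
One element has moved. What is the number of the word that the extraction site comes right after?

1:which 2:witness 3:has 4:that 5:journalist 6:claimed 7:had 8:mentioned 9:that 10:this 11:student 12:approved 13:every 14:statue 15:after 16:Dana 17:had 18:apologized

6

The displaced element is "which witness" (word 2).
It is linked across 1 clause boundary (Ø).
It functions as the subject of "mentioned", so the gap sits immediately after word 6 ("claimed").
Base order: That journalist has claimed that which witness had mentioned that this student approved every statue after Dana had apologized.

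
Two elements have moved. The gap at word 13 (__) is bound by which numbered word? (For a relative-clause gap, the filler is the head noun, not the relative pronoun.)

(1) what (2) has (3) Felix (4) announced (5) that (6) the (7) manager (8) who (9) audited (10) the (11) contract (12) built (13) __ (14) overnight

The marked gap is the direct object of "built".
Its filler is the fronted wh-phrase "what", at word 1.
(The other dependency links word 7 to a gap after word 8.)

1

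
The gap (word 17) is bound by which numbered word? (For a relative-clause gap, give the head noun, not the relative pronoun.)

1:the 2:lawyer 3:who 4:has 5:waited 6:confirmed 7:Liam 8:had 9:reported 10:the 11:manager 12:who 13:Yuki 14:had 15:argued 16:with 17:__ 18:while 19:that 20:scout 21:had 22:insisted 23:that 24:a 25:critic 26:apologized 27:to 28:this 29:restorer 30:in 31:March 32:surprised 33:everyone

The gap at 17 is the prepositional object of "argued", inside a relative clause.
The relative pronoun is "who" (word 12); it is bound by the head noun immediately before it.
Its filler is the head noun "manager", at word 11.

11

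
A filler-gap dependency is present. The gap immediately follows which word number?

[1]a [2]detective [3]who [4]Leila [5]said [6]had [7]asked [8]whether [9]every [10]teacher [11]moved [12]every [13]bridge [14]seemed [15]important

The displaced element is "a detective" (word 2).
It is linked across 1 clause boundary (Ø).
It functions as the subject of "asked", so the gap sits immediately after word 5 ("said").
Base order: Leila said that a detective had asked whether every teacher moved every bridge.

5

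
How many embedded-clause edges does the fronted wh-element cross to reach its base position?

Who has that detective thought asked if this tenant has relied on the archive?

1

"who" is extracted from the subject of "asked".
Boundaries crossed, outermost first: [Ø] — 1 in total.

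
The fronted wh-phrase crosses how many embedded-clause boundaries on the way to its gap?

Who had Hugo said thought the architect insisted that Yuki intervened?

"who" is extracted from the subject of "thought".
Boundaries crossed, outermost first: [Ø] — 1 in total.

1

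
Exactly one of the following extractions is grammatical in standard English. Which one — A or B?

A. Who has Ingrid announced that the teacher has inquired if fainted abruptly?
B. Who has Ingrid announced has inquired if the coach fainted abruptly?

B

In A, the wh-phrase is extracted from inside a wh-island (introduced by "if"), which blocks movement.
In B, the extraction path crosses only that-complement boundaries, which are transparent.
So B is grammatical.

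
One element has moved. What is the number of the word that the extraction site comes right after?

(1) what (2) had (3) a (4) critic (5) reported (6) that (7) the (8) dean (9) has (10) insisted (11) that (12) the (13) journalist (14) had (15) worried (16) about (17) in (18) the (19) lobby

16

The displaced element is "what" (word 1).
It is linked across 2 clause boundaries (that → that).
It functions as the object of the preposition "about" of "worried", so the gap sits immediately after word 16 ("about").
Base order: A critic had reported that the dean has insisted that the journalist had worried about what in the lobby.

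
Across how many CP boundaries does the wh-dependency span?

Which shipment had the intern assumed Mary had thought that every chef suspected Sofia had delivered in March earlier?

3

"which shipment" is extracted from the object of "delivered".
Boundaries crossed, outermost first: [Ø], [that], [Ø] — 3 in total.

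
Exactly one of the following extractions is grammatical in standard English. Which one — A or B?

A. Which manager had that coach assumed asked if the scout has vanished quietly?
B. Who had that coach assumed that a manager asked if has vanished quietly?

A

In B, the wh-phrase is extracted from inside a wh-island (introduced by "if"), which blocks movement.
In A, the extraction path crosses only that-complement boundaries, which are transparent.
So A is grammatical.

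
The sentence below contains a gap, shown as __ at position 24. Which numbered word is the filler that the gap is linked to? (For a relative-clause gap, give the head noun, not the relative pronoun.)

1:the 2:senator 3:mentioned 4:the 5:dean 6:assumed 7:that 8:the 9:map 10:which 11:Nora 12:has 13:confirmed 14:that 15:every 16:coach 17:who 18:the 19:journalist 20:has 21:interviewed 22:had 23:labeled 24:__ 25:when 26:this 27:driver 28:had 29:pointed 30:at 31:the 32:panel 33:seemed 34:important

9

The gap at 24 is the object of "labeled", inside a relative clause.
The relative pronoun is "which" (word 10); it is bound by the head noun immediately before it.
Its filler is the head noun "map", at word 9.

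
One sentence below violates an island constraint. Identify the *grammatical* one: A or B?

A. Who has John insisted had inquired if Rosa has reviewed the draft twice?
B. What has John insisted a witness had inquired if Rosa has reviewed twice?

In B, the wh-phrase is extracted from inside a wh-island (introduced by "if"), which blocks movement.
In A, the extraction path crosses only that-complement boundaries, which are transparent.
So A is grammatical.

A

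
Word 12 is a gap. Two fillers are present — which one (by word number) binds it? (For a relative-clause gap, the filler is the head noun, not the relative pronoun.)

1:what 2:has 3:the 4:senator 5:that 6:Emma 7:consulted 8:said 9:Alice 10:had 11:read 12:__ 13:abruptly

The marked gap is the direct object of "read".
Its filler is the fronted wh-phrase "what", at word 1.
(The other dependency links word 4 to a gap after word 7.)

1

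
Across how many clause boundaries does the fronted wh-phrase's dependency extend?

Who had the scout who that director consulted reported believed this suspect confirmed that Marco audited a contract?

"who" is extracted from the subject of "believed".
Boundaries crossed, outermost first: [Ø] — 1 in total.

1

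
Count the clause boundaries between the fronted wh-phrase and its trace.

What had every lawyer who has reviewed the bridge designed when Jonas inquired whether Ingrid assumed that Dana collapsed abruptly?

0

"what" originates inside the matrix clause — no clause boundary is crossed.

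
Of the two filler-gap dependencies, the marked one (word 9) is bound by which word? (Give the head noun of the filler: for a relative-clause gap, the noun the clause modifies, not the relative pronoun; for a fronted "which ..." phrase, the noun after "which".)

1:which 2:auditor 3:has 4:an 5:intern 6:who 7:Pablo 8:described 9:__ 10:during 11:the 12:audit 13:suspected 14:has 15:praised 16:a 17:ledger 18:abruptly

The marked gap is inside the relative clause, the direct object of "described".
Its filler is the head noun "intern" (via "who"), at word 5.
(The other dependency links word 2 to a gap after word 13.)

5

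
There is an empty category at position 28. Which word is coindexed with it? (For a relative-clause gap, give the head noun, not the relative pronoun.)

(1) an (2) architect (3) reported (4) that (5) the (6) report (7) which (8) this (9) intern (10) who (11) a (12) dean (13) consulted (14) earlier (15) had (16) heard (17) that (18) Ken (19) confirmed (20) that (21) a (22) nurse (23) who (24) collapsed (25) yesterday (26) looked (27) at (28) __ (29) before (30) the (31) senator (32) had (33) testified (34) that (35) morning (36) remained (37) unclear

6

The gap at 28 is the prepositional object of "looked", inside a relative clause.
The relative pronoun is "which" (word 7); it is bound by the head noun immediately before it.
Its filler is the head noun "report", at word 6.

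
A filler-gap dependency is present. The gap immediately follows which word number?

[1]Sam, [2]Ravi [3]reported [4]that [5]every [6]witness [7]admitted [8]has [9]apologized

The displaced element is "Sam" (word 1).
It is linked across 2 clause boundaries (that → Ø).
It functions as the subject of "apologized", so the gap sits immediately after word 7 ("admitted").
Base order: Ravi reported that every witness admitted that Sam has apologized.

7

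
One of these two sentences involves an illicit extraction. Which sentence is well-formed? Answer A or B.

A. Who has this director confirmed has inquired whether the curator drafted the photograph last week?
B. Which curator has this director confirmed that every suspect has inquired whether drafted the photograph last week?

A

In B, the wh-phrase is extracted from inside a wh-island (introduced by "whether"), which blocks movement.
In A, the extraction path crosses only that-complement boundaries, which are transparent.
So A is grammatical.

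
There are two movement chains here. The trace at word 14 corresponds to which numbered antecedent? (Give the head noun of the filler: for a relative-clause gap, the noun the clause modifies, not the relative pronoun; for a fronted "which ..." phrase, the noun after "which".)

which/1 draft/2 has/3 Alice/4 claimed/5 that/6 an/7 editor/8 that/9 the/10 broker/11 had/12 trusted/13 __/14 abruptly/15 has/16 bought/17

The marked gap is inside the relative clause, the direct object of "trusted".
Its filler is the head noun "editor" (via "that"), at word 8.
(The other dependency links word 2 to a gap after word 17.)

8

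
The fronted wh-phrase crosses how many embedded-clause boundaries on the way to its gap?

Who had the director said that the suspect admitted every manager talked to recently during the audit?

2

"who" is extracted from the PP object of "talked".
Boundaries crossed, outermost first: [that], [Ø] — 2 in total.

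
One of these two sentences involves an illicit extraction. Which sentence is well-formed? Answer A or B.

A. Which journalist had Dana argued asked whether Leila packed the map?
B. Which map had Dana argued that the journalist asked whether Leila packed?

A

In B, the wh-phrase is extracted from inside a wh-island (introduced by "whether"), which blocks movement.
In A, the extraction path crosses only that-complement boundaries, which are transparent.
So A is grammatical.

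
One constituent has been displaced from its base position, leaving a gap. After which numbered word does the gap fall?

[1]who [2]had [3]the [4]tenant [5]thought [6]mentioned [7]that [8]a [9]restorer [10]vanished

The displaced element is "who" (word 1).
It is linked across 1 clause boundary (Ø).
It functions as the subject of "mentioned", so the gap sits immediately after word 5 ("thought").
Base order: The tenant had thought that who mentioned that a restorer vanished.

5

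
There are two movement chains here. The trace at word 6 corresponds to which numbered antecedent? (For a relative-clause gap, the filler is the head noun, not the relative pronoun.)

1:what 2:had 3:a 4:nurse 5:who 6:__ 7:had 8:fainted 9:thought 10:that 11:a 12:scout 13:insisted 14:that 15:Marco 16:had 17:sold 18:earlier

The marked gap is inside the relative clause, the subject of "fainted".
Its filler is the head noun "nurse" (via "who"), at word 4.
(The other dependency links word 1 to a gap after word 17.)

4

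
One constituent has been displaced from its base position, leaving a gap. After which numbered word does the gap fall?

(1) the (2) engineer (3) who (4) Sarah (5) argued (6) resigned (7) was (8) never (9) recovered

5

The displaced element is "the engineer" (word 2).
It is linked across 1 clause boundary (Ø).
It functions as the subject of "resigned", so the gap sits immediately after word 5 ("argued").
Base order: Sarah argued that the engineer resigned.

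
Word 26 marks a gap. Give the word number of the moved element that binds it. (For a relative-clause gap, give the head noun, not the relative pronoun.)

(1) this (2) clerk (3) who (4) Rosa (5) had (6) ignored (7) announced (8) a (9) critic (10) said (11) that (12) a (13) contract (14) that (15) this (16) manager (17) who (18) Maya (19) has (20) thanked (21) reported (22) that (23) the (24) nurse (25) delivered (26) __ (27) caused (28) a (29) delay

13

The gap at 26 is the object of "delivered", inside a relative clause.
The relative pronoun is "that" (word 14); it is bound by the head noun immediately before it.
Its filler is the head noun "contract", at word 13.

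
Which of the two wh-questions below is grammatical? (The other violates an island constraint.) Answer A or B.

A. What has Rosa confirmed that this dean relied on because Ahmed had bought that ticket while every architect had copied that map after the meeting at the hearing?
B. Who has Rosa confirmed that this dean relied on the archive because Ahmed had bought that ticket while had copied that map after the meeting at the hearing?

In B, the wh-phrase is extracted from inside an adjunct island (introduced by "because"), which blocks movement.
In A, the extraction path crosses only that-complement boundaries, which are transparent.
So A is grammatical.

A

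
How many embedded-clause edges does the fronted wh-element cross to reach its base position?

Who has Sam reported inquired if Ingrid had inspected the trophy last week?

"who" is extracted from the subject of "inquired".
Boundaries crossed, outermost first: [Ø] — 1 in total.

1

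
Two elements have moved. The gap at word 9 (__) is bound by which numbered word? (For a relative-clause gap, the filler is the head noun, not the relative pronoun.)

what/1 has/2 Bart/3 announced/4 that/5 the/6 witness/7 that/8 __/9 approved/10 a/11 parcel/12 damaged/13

7

The marked gap is inside the relative clause, the subject of "approved".
Its filler is the head noun "witness" (via "that"), at word 7.
(The other dependency links word 1 to a gap after word 13.)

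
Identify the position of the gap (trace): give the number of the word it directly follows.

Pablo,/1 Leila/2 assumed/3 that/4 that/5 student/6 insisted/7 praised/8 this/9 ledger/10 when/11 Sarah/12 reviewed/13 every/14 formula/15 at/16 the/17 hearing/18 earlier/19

7

The displaced element is "Pablo" (word 1).
It is linked across 2 clause boundaries (that → Ø).
It functions as the subject of "praised", so the gap sits immediately after word 7 ("insisted").
Base order: Leila assumed that that student insisted that Pablo praised this ledger when Sarah reviewed every formula at the hearing earlier.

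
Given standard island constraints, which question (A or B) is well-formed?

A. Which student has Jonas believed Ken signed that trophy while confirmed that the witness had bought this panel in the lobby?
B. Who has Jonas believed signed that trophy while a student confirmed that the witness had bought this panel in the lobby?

In A, the wh-phrase is extracted from inside an adjunct island (introduced by "while"), which blocks movement.
In B, the extraction path crosses only that-complement boundaries, which are transparent.
So B is grammatical.

B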